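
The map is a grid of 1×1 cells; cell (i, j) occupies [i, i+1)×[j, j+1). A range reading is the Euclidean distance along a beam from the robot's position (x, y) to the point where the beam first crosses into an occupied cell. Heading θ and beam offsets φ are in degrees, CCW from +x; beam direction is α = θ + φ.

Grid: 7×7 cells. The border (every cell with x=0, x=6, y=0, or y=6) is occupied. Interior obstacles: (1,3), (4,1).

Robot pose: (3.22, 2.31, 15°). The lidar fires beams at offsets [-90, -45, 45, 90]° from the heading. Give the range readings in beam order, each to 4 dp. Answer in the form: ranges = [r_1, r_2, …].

beam 1: φ=-90°, α=285°
  d=(0.2588,-0.9659)  start (3,2)  tX=3.0137 tY=0.3209  stride 1/|dx|=3.8637 1/|dy|=1.0353
    cross y-line → (3,1), t=0.3209
    cross y-line → (3,0), t=1.3562 (wall)
  → r_1 = 1.3562
beam 2: φ=-45°, α=330°
  d=(0.8660,-0.5000)  start (3,2)  tX=0.9007 tY=0.6200  stride 1/|dx|=1.1547 1/|dy|=2.0000
    cross y-line → (3,1), t=0.6200
    cross x-line → (4,1), t=0.9007 (wall)
  → r_2 = 0.9007
beam 3: φ=45°, α=60°
  d=(0.5000,0.8660)  start (3,2)  tX=1.5600 tY=0.7967  stride 1/|dx|=2.0000 1/|dy|=1.1547
    cross y-line → (3,3), t=0.7967
    cross x-line → (4,3), t=1.5600
    cross y-line → (4,4), t=1.9514
    cross y-line → (4,5), t=3.1061
    cross x-line → (5,5), t=3.5600
    cross y-line → (5,6), t=4.2608 (wall)
  → r_3 = 4.2608
beam 4: φ=90°, α=105°
  d=(-0.2588,0.9659)  start (3,2)  tX=0.8500 tY=0.7143  stride 1/|dx|=3.8637 1/|dy|=1.0353
    cross y-line → (3,3), t=0.7143
    cross x-line → (2,3), t=0.8500
    cross y-line → (2,4), t=1.7496
    cross y-line → (2,5), t=2.7849
    cross y-line → (2,6), t=3.8202 (wall)
  → r_4 = 3.8202

ranges = [1.3562, 0.9007, 4.2608, 3.8202]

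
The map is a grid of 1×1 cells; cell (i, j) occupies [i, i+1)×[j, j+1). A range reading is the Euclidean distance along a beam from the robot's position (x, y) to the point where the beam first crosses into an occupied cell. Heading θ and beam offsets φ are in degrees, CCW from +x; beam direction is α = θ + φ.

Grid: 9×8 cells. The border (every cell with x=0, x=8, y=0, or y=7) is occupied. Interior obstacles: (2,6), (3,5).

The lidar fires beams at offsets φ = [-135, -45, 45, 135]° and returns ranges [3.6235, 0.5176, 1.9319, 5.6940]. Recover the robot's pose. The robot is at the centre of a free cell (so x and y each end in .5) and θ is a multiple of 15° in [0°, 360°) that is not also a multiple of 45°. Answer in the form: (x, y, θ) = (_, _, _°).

(x, y, θ) = (4.5, 1.5, 300°)

Enumerate (i+0.5, j+0.5, θ) over the 40 free cells and 16 admissible headings. For each, cast all 4 beams and compare to the given ranges.
  (5.5, 1.5, 75°): beam 1 = 0.5774 ≠ 3.6235 ✗
  (5.5, 4.5, 195°): beam 1 = 2.8868 ≠ 3.6235 ✗
  (1.5, 4.5, 240°): beam 1 = 1.9319 ≠ 3.6235 ✗
  …
  (4.5, 1.5, 300°): r_1=3.6235, r_2=0.5176, r_3=1.9319, r_4=5.6940 — all match ✓
Only this pose fits every beam.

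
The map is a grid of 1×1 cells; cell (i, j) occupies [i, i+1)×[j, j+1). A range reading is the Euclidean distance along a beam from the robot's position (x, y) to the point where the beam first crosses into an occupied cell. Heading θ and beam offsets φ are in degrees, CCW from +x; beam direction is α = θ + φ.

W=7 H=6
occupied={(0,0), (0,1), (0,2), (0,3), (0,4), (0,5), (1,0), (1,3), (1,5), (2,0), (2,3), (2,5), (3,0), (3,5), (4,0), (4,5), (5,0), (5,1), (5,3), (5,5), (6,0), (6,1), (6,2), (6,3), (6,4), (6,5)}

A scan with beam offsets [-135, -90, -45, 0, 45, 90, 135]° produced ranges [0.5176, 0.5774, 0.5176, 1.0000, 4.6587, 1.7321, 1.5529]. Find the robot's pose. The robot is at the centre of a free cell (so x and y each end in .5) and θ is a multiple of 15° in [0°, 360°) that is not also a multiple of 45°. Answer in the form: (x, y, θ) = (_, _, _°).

Enumerate (i+0.5, j+0.5, θ) over the 16 free cells and 16 admissible headings. For each, cast all 7 beams and compare to the given ranges.
  (4.5, 1.5, 120°): beam 3 = 1.9319 ≠ 0.5176 ✗
  (2.5, 4.5, 15°): beam 1 = 0.5774 ≠ 0.5176 ✗
  (4.5, 2.5, 240°): beam 1 = 2.5882 ≠ 0.5176 ✗
  …
  (1.5, 1.5, 330°): r_1=0.5176, r_2=0.5774, r_3=0.5176, r_4=1.0000, r_5=4.6587, r_6=1.7321, r_7=1.5529 — all match ✓
Unique over the lattice → pose = (1.5, 1.5, 330°).

(x, y, θ) = (1.5, 1.5, 330°)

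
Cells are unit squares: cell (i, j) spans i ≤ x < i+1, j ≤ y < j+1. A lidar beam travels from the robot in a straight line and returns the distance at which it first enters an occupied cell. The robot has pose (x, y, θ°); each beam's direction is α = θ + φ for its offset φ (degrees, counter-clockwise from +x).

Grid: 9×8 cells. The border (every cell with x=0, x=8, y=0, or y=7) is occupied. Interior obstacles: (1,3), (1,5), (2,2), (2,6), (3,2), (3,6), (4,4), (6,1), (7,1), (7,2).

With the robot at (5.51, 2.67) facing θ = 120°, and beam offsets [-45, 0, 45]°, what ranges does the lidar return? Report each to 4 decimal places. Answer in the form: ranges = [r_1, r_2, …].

beam 1: φ=-45°, α=75°
  direction (0.2588, 0.9659); cell (5,2); t to first gridline: x 1.8932, y 0.3416 (then +3.8637 / +1.0353)
    (5,3) via y @ 0.3416
    (5,4) via y @ 1.3769
    (6,4) via x @ 1.8932
    (6,5) via y @ 2.4122
    (6,6) via y @ 3.4475
    (6,7) via y @ 4.4827  # hit
  → r_1 = 4.4827
beam 2: φ=0°, α=120°
  direction (-0.5000, 0.8660); cell (5,2); t to first gridline: x 1.0200, y 0.3811 (then +2.0000 / +1.1547)
    (5,3) via y @ 0.3811
    (4,3) via x @ 1.0200
    (4,4) via y @ 1.5358  # hit
  → r_2 = 1.5358
beam 3: φ=45°, α=165°
  direction (-0.9659, 0.2588); cell (5,2); t to first gridline: x 0.5280, y 1.2750 (then +1.0353 / +3.8637)
    (4,2) via x @ 0.5280
    (4,3) via y @ 1.2750
    (3,3) via x @ 1.5633
    (2,3) via x @ 2.5985
    (1,3) via x @ 3.6338  # hit
  → r_3 = 3.6338

ranges = [4.4827, 1.5358, 3.6338]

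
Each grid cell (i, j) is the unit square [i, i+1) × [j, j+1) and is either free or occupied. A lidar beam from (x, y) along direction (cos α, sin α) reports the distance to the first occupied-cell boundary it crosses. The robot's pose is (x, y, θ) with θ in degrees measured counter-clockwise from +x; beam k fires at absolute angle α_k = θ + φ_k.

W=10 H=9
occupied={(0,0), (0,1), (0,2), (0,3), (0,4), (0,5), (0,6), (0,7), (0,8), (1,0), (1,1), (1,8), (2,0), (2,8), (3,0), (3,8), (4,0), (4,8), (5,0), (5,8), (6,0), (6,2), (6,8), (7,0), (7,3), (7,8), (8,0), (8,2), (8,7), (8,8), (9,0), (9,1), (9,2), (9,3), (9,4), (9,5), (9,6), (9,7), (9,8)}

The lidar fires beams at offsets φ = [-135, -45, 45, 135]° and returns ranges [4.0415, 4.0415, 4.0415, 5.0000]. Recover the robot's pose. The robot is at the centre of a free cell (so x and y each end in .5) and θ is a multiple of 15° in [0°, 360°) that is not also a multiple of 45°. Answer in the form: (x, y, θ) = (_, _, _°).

(x, y, θ) = (4.5, 4.5, 255°)

Enumerate (i+0.5, j+0.5, θ) over the 51 free cells and 16 admissible headings. For each, cast all 4 beams and compare to the given ranges.
  (7.5, 1.5, 330°): beam 1 = 1.9319 ≠ 4.0415 ✗
  (6.5, 6.5, 330°): beam 1 = 5.6940 ≠ 4.0415 ✗
  (1.5, 5.5, 285°): beam 1 = 0.5774 ≠ 4.0415 ✗
  (2.5, 7.5, 120°): beam 1 = 6.7293 ≠ 4.0415 ✗
  (5.5, 4.5, 75°): beam 1 = 1.7321 ≠ 4.0415 ✗
  …
  (4.5, 4.5, 255°): r_1=4.0415, r_2=4.0415, r_3=4.0415, r_4=5.0000 — all match ✓
Only this pose fits every beam.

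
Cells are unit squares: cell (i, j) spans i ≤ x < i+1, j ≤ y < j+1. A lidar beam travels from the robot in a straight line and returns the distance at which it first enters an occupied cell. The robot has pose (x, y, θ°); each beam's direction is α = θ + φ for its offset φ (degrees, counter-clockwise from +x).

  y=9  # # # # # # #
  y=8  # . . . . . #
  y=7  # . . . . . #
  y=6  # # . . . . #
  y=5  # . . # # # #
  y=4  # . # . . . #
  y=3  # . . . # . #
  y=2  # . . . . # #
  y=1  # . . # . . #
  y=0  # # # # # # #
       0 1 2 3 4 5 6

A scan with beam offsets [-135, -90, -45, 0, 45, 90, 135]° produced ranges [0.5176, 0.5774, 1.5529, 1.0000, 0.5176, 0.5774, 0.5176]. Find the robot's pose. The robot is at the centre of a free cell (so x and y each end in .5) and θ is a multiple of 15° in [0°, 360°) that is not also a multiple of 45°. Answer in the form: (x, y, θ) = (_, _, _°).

(x, y, θ) = (5.5, 1.5, 210°)

Candidates: 32 free-cell centres × 16 headings = 512 poses. Raycast each; keep the one whose scan matches to 4 dp.
  (3.5, 8.5, 330°): beam 1 = 2.5882 ≠ 0.5176 ✗
  (3.5, 4.5, 300°): beam 3 = 3.6235 ≠ 1.5529 ✗
  (4.5, 8.5, 30°): beam 1 = 2.5882 ≠ 0.5176 ✗
  (3.5, 3.5, 150°): beam 2 = 1.7321 ≠ 0.5774 ✗
  …
  (5.5, 1.5, 210°): r_1=0.5176, r_2=0.5774, r_3=1.5529, r_4=1.0000, r_5=0.5176, r_6=0.5774, r_7=0.5176 — all match ✓
No second candidate reproduces the full scan.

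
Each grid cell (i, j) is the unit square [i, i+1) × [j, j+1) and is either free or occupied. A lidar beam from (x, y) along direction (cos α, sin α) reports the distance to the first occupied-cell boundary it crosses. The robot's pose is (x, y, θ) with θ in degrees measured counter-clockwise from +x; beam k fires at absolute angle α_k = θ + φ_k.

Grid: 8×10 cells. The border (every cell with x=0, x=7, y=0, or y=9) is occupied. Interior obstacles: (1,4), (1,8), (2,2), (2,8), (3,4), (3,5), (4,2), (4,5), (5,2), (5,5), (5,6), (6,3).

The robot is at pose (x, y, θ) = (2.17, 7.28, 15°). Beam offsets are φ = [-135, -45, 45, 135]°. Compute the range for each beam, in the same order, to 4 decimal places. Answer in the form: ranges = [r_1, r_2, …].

ranges = [2.3400, 2.5600, 0.8314, 1.3510]

beam 1: φ=-135°, α=240°
  cosα=-0.5000 sinα=-0.8660 | (2,7) | tMaxX 0.3400 tMaxY 0.3233 | tΔX 2.0000 tΔY 1.1547
    t=0.3233 [y] (2,6)
    t=0.3400 [x] (1,6)
    t=1.4780 [y] (1,5)
    t=2.3400 [x] (0,5) — stop
  → r_1 = 2.3400
beam 2: φ=-45°, α=330°
  cosα=0.8660 sinα=-0.5000 | (2,7) | tMaxX 0.9584 tMaxY 0.5600 | tΔX 1.1547 tΔY 2.0000
    t=0.5600 [y] (2,6)
    t=0.9584 [x] (3,6)
    t=2.1131 [x] (4,6)
    t=2.5600 [y] (4,5) — stop
  → r_2 = 2.5600
beam 3: φ=45°, α=60°
  cosα=0.5000 sinα=0.8660 | (2,7) | tMaxX 1.6600 tMaxY 0.8314 | tΔX 2.0000 tΔY 1.1547
    t=0.8314 [y] (2,8) — stop
  → r_3 = 0.8314
beam 4: φ=135°, α=150°
  cosα=-0.8660 sinα=0.5000 | (2,7) | tMaxX 0.1963 tMaxY 1.4400 | tΔX 1.1547 tΔY 2.0000
    t=0.1963 [x] (1,7)
    t=1.3510 [x] (0,7) — stop
  → r_4 = 1.3510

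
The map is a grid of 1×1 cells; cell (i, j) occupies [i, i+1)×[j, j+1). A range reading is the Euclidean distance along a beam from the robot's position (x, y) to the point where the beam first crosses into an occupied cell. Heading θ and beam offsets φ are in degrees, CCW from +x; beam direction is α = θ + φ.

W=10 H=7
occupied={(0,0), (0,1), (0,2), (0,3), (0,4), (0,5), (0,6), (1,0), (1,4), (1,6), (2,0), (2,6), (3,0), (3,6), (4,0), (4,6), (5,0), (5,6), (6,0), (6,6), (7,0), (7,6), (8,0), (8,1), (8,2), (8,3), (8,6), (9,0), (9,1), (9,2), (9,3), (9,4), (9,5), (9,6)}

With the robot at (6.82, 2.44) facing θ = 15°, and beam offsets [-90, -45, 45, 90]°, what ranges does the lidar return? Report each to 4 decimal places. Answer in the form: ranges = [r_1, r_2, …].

beam 1: φ=-90°, α=285°
  dir = (cos 285°, sin 285°) = (0.2588, -0.9659); from cell (6,2)
  next x-line at t=0.6955, next y-line at t=0.4555; Δt_x=3.8637, Δt_y=1.0353
    y: enter (6,1) at t=0.4555
    x: enter (7,1) at t=0.6955
    y: enter (7,0) at t=1.4908 ← occupied
  → r_1 = 1.4908
beam 2: φ=-45°, α=330°
  dir = (cos 330°, sin 330°) = (0.8660, -0.5000); from cell (6,2)
  next x-line at t=0.2078, next y-line at t=0.8800; Δt_x=1.1547, Δt_y=2.0000
    x: enter (7,2) at t=0.2078
    y: enter (7,1) at t=0.8800
    x: enter (8,1) at t=1.3625 ← occupied
  → r_2 = 1.3625
beam 3: φ=45°, α=60°
  dir = (cos 60°, sin 60°) = (0.5000, 0.8660); from cell (6,2)
  next x-line at t=0.3600, next y-line at t=0.6466; Δt_x=2.0000, Δt_y=1.1547
    x: enter (7,2) at t=0.3600
    y: enter (7,3) at t=0.6466
    y: enter (7,4) at t=1.8013
    x: enter (8,4) at t=2.3600
    y: enter (8,5) at t=2.9560
    y: enter (8,6) at t=4.1107 ← occupied
  → r_3 = 4.1107
beam 4: φ=90°, α=105°
  dir = (cos 105°, sin 105°) = (-0.2588, 0.9659); from cell (6,2)
  next x-line at t=3.1682, next y-line at t=0.5798; Δt_x=3.8637, Δt_y=1.0353
    y: enter (6,3) at t=0.5798
    y: enter (6,4) at t=1.6150
    y: enter (6,5) at t=2.6503
    x: enter (5,5) at t=3.1682
    y: enter (5,6) at t=3.6856 ← occupied
  → r_4 = 3.6856

ranges = [1.4908, 1.3625, 4.1107, 3.6856]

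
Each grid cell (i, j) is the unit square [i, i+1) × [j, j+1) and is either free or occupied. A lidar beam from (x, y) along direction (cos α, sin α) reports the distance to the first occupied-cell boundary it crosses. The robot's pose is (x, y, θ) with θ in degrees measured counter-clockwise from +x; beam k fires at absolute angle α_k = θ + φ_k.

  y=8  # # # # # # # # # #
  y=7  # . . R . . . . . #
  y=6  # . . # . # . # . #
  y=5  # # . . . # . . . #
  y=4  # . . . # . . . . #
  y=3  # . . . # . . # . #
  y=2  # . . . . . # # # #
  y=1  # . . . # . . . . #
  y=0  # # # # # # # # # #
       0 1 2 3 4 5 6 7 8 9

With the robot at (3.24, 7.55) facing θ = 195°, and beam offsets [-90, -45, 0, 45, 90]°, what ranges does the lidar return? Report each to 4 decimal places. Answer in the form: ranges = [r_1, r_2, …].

ranges = [0.4659, 0.9000, 2.3190, 2.4800, 0.5694]

beam 1: φ=-90°, α=105°
  d=(-0.2588,0.9659)  start (3,7)  tX=0.9273 tY=0.4659  stride 1/|dx|=3.8637 1/|dy|=1.0353
    cross y-line → (3,8), t=0.4659 (wall)
  → r_1 = 0.4659
beam 2: φ=-45°, α=150°
  d=(-0.8660,0.5000)  start (3,7)  tX=0.2771 tY=0.9000  stride 1/|dx|=1.1547 1/|dy|=2.0000
    cross x-line → (2,7), t=0.2771
    cross y-line → (2,8), t=0.9000 (wall)
  → r_2 = 0.9000
beam 3: φ=0°, α=195°
  d=(-0.9659,-0.2588)  start (3,7)  tX=0.2485 tY=2.1250  stride 1/|dx|=1.0353 1/|dy|=3.8637
    cross x-line → (2,7), t=0.2485
    cross x-line → (1,7), t=1.2837
    cross y-line → (1,6), t=2.1250
    cross x-line → (0,6), t=2.3190 (wall)
  → r_3 = 2.3190
beam 4: φ=45°, α=240°
  d=(-0.5000,-0.8660)  start (3,7)  tX=0.4800 tY=0.6351  stride 1/|dx|=2.0000 1/|dy|=1.1547
    cross x-line → (2,7), t=0.4800
    cross y-line → (2,6), t=0.6351
    cross y-line → (2,5), t=1.7898
    cross x-line → (1,5), t=2.4800 (wall)
  → r_4 = 2.4800
beam 5: φ=90°, α=285°
  d=(0.2588,-0.9659)  start (3,7)  tX=2.9364 tY=0.5694  stride 1/|dx|=3.8637 1/|dy|=1.0353
    cross y-line → (3,6), t=0.5694 (wall)
  → r_5 = 0.5694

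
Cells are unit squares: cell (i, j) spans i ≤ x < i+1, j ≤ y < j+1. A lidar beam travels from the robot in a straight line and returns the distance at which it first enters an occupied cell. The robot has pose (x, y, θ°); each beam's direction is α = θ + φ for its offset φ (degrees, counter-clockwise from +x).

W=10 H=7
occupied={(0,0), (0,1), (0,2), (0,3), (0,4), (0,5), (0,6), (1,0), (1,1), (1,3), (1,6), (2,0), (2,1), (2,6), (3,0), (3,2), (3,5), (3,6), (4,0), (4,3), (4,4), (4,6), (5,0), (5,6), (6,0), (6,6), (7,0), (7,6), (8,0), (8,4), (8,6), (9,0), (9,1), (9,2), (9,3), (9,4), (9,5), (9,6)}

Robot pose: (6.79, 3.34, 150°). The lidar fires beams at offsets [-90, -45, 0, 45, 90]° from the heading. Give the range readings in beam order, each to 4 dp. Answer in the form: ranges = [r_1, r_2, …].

beam 1: φ=-90°, α=60°
  d=(0.5000,0.8660)  start (6,3)  tX=0.4200 tY=0.7621  stride 1/|dx|=2.0000 1/|dy|=1.1547
    cross x-line → (7,3), t=0.4200
    cross y-line → (7,4), t=0.7621
    cross y-line → (7,5), t=1.9168
    cross x-line → (8,5), t=2.4200
    cross y-line → (8,6), t=3.0715 (wall)
  → r_1 = 3.0715
beam 2: φ=-45°, α=105°
  d=(-0.2588,0.9659)  start (6,3)  tX=3.0523 tY=0.6833  stride 1/|dx|=3.8637 1/|dy|=1.0353
    cross y-line → (6,4), t=0.6833
    cross y-line → (6,5), t=1.7186
    cross y-line → (6,6), t=2.7538 (wall)
  → r_2 = 2.7538
beam 3: φ=0°, α=150°
  d=(-0.8660,0.5000)  start (6,3)  tX=0.9122 tY=1.3200  stride 1/|dx|=1.1547 1/|dy|=2.0000
    cross x-line → (5,3), t=0.9122
    cross y-line → (5,4), t=1.3200
    cross x-line → (4,4), t=2.0669 (wall)
  → r_3 = 2.0669
beam 4: φ=45°, α=195°
  d=(-0.9659,-0.2588)  start (6,3)  tX=0.8179 tY=1.3137  stride 1/|dx|=1.0353 1/|dy|=3.8637
    cross x-line → (5,3), t=0.8179
    cross y-line → (5,2), t=1.3137
    cross x-line → (4,2), t=1.8531
    cross x-line → (3,2), t=2.8884 (wall)
  → r_4 = 2.8884
beam 5: φ=90°, α=240°
  d=(-0.5000,-0.8660)  start (6,3)  tX=1.5800 tY=0.3926  stride 1/|dx|=2.0000 1/|dy|=1.1547
    cross y-line → (6,2), t=0.3926
    cross y-line → (6,1), t=1.5473
    cross x-line → (5,1), t=1.5800
    cross y-line → (5,0), t=2.7020 (wall)
  → r_5 = 2.7020

ranges = [3.0715, 2.7538, 2.0669, 2.8884, 2.7020]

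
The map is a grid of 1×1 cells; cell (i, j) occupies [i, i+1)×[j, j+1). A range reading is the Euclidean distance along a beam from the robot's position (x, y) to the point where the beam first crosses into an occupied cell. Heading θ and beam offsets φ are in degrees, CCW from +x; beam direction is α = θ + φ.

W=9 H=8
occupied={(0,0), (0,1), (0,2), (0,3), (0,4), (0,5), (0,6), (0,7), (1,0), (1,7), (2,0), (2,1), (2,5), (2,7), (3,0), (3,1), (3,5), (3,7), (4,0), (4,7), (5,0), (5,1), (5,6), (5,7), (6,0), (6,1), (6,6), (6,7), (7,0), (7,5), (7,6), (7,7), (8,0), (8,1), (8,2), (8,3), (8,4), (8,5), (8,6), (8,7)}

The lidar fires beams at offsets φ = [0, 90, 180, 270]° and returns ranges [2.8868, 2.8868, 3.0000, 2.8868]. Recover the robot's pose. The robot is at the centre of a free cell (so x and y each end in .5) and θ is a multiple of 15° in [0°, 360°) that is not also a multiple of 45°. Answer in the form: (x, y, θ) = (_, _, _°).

Enumerate (i+0.5, j+0.5, θ) over the 32 free cells and 16 admissible headings. For each, cast all 4 beams and compare to the given ranges.
  (1.5, 6.5, 30°): beam 1 = 1.0000 ≠ 2.8868 ✗
  (7.5, 1.5, 150°): beam 1 = 0.5774 ≠ 2.8868 ✗
  (6.5, 4.5, 75°): beam 1 = 1.5529 ≠ 2.8868 ✗
  (6.5, 2.5, 75°): beam 1 = 2.5882 ≠ 2.8868 ✗
  …
  (5.5, 3.5, 330°): r_1=2.8868, r_2=2.8868, r_3=3.0000, r_4=2.8868 — all match ✓
Only this pose fits every beam.

(x, y, θ) = (5.5, 3.5, 330°)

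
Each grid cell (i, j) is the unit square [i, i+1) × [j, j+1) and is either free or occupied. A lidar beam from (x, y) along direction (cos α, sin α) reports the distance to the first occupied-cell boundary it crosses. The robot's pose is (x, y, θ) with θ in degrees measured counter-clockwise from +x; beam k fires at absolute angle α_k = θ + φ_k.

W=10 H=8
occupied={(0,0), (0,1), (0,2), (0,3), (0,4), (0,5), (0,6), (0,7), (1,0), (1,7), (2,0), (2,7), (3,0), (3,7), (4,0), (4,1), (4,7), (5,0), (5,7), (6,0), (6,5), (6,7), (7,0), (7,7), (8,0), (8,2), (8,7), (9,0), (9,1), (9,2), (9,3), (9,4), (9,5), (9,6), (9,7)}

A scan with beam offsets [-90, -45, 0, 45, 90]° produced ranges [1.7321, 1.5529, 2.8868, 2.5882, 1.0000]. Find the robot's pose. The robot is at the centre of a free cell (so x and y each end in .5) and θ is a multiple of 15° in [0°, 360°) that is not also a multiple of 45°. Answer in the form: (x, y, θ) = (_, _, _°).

The pose lattice has 45·16 = 720 candidates. Test each by forward raycasting.
  (1.5, 1.5, 150°): beam 1 = 6.3509 ≠ 1.7321 ✗
  (8.5, 5.5, 105°): beam 1 = 0.5176 ≠ 1.7321 ✗
  (8.5, 1.5, 120°): beam 1 = 0.5774 ≠ 1.7321 ✗
  (8.5, 4.5, 60°): beam 1 = 0.5774 ≠ 1.7321 ✗
  …
  (7.5, 4.5, 60°): r_1=1.7321, r_2=1.5529, r_3=2.8868, r_4=2.5882, r_5=1.0000 — all match ✓
Unique over the lattice → pose = (7.5, 4.5, 60°).

(x, y, θ) = (7.5, 4.5, 60°)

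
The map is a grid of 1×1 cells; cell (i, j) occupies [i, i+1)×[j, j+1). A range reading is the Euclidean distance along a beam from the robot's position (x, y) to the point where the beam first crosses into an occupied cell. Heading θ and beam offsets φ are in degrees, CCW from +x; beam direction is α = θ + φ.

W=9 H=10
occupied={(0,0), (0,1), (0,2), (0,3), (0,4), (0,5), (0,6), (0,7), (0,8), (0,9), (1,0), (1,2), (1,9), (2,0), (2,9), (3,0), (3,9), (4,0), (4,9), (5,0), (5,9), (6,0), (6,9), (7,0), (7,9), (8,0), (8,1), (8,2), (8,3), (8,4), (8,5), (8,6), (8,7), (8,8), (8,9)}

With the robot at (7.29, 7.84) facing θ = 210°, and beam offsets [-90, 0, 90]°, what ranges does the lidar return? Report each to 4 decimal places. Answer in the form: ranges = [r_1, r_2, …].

ranges = [1.3395, 7.2631, 1.4200]

beam 1: φ=-90°, α=120°
  cosα=-0.5000 sinα=0.8660 | (7,7) | tMaxX 0.5800 tMaxY 0.1848 | tΔX 2.0000 tΔY 1.1547
    t=0.1848 [y] (7,8)
    t=0.5800 [x] (6,8)
    t=1.3395 [y] (6,9) — stop
  → r_1 = 1.3395
beam 2: φ=0°, α=210°
  cosα=-0.8660 sinα=-0.5000 | (7,7) | tMaxX 0.3349 tMaxY 1.6800 | tΔX 1.1547 tΔY 2.0000
    t=0.3349 [x] (6,7)
    t=1.4896 [x] (5,7)
    t=1.6800 [y] (5,6)
    t=2.6443 [x] (4,6)
    t=3.6800 [y] (4,5)
    t=3.7990 [x] (3,5)
    t=4.9537 [x] (2,5)
    t=5.6800 [y] (2,4)
    t=6.1084 [x] (1,4)
    t=7.2631 [x] (0,4) — stop
  → r_2 = 7.2631
beam 3: φ=90°, α=300°
  cosα=0.5000 sinα=-0.8660 | (7,7) | tMaxX 1.4200 tMaxY 0.9699 | tΔX 2.0000 tΔY 1.1547
    t=0.9699 [y] (7,6)
    t=1.4200 [x] (8,6) — stop
  → r_3 = 1.4200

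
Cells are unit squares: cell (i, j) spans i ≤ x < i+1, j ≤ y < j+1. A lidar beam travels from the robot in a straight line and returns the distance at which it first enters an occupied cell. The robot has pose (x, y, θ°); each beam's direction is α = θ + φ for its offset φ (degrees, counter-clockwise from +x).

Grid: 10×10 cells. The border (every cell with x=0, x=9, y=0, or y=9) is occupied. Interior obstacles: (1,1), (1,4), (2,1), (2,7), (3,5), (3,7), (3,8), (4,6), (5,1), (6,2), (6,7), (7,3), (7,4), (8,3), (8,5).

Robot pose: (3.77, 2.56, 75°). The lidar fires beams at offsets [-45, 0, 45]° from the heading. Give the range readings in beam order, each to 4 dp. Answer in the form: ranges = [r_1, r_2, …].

ranges = [3.7297, 3.5614, 5.5400]

beam 1: φ=-45°, α=30°
  dir = (cos 30°, sin 30°) = (0.8660, 0.5000); from cell (3,2)
  next x-line at t=0.2656, next y-line at t=0.8800; Δt_x=1.1547, Δt_y=2.0000
    x: enter (4,2) at t=0.2656
    y: enter (4,3) at t=0.8800
    x: enter (5,3) at t=1.4203
    x: enter (6,3) at t=2.5750
    y: enter (6,4) at t=2.8800
    x: enter (7,4) at t=3.7297 ← occupied
  → r_1 = 3.7297
beam 2: φ=0°, α=75°
  dir = (cos 75°, sin 75°) = (0.2588, 0.9659); from cell (3,2)
  next x-line at t=0.8887, next y-line at t=0.4555; Δt_x=3.8637, Δt_y=1.0353
    y: enter (3,3) at t=0.4555
    x: enter (4,3) at t=0.8887
    y: enter (4,4) at t=1.4908
    y: enter (4,5) at t=2.5261
    y: enter (4,6) at t=3.5614 ← occupied
  → r_2 = 3.5614
beam 3: φ=45°, α=120°
  dir = (cos 120°, sin 120°) = (-0.5000, 0.8660); from cell (3,2)
  next x-line at t=1.5400, next y-line at t=0.5081; Δt_x=2.0000, Δt_y=1.1547
    y: enter (3,3) at t=0.5081
    x: enter (2,3) at t=1.5400
    y: enter (2,4) at t=1.6628
    y: enter (2,5) at t=2.8175
    x: enter (1,5) at t=3.5400
    y: enter (1,6) at t=3.9722
    y: enter (1,7) at t=5.1269
    x: enter (0,7) at t=5.5400 ← occupied
  → r_3 = 5.5400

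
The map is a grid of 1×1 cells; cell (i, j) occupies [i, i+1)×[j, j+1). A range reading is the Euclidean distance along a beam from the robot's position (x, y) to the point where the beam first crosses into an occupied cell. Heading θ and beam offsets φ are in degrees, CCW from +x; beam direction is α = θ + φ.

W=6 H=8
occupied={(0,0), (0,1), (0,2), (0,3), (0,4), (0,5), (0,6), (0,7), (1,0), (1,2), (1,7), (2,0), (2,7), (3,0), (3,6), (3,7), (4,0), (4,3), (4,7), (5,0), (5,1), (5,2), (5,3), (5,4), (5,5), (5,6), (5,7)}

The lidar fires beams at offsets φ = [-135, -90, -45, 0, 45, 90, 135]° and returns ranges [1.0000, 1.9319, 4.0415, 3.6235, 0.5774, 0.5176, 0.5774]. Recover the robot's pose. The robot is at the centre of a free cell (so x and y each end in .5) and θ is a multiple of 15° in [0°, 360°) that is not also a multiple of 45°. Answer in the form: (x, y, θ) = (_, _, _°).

(x, y, θ) = (4.5, 4.5, 195°)

The pose lattice has 21·16 = 336 candidates. Test each by forward raycasting.
  (2.5, 4.5, 60°): beam 1 = 3.6235 ≠ 1.0000 ✗
  (1.5, 5.5, 300°): beam 1 = 0.5176 ≠ 1.0000 ✗
  (3.5, 2.5, 30°): beam 1 = 1.5529 ≠ 1.0000 ✗
  …
  (4.5, 4.5, 195°): r_1=1.0000, r_2=1.9319, r_3=4.0415, r_4=3.6235, r_5=0.5774, r_6=0.5176, r_7=0.5774 — all match ✓
No second candidate reproduces the full scan.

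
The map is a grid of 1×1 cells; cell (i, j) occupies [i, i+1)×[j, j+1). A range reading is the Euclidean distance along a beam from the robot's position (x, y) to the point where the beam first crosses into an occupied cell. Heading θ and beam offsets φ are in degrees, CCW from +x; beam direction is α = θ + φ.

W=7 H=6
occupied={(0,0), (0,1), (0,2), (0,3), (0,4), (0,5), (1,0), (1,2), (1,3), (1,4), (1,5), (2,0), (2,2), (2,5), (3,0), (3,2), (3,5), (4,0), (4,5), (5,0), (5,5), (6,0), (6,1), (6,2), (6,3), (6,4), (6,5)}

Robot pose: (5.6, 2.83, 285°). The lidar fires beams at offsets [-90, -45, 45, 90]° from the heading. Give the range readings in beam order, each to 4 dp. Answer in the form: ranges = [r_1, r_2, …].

ranges = [1.6564, 2.1131, 0.4619, 0.4141]

beam 1: φ=-90°, α=195°
  dir = (cos 195°, sin 195°) = (-0.9659, -0.2588); from cell (5,2)
  next x-line at t=0.6212, next y-line at t=3.2069; Δt_x=1.0353, Δt_y=3.8637
    x: enter (4,2) at t=0.6212
    x: enter (3,2) at t=1.6564 ← occupied
  → r_1 = 1.6564
beam 2: φ=-45°, α=240°
  dir = (cos 240°, sin 240°) = (-0.5000, -0.8660); from cell (5,2)
  next x-line at t=1.2000, next y-line at t=0.9584; Δt_x=2.0000, Δt_y=1.1547
    y: enter (5,1) at t=0.9584
    x: enter (4,1) at t=1.2000
    y: enter (4,0) at t=2.1131 ← occupied
  → r_2 = 2.1131
beam 3: φ=45°, α=330°
  dir = (cos 330°, sin 330°) = (0.8660, -0.5000); from cell (5,2)
  next x-line at t=0.4619, next y-line at t=1.6600; Δt_x=1.1547, Δt_y=2.0000
    x: enter (6,2) at t=0.4619 ← occupied
  → r_3 = 0.4619
beam 4: φ=90°, α=15°
  dir = (cos 15°, sin 15°) = (0.9659, 0.2588); from cell (5,2)
  next x-line at t=0.4141, next y-line at t=0.6568; Δt_x=1.0353, Δt_y=3.8637
    x: enter (6,2) at t=0.4141 ← occupied
  → r_4 = 0.4141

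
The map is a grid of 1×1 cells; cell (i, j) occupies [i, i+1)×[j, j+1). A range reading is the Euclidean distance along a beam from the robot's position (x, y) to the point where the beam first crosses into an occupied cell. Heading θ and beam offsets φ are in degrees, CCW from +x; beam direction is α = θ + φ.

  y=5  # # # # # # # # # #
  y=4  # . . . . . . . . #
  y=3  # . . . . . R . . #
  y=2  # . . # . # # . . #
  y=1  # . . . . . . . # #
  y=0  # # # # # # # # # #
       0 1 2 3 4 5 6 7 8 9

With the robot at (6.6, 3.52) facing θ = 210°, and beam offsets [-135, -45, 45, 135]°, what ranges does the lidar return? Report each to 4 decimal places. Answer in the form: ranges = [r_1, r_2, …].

ranges = [1.5322, 5.7183, 0.5383, 2.4847]

beam 1: φ=-135°, α=75°
  cosα=0.2588 sinα=0.9659 | (6,3) | tMaxX 1.5455 tMaxY 0.4969 | tΔX 3.8637 tΔY 1.0353
    t=0.4969 [y] (6,4)
    t=1.5322 [y] (6,5) — stop
  → r_1 = 1.5322
beam 2: φ=-45°, α=165°
  cosα=-0.9659 sinα=0.2588 | (6,3) | tMaxX 0.6212 tMaxY 1.8546 | tΔX 1.0353 tΔY 3.8637
    t=0.6212 [x] (5,3)
    t=1.6564 [x] (4,3)
    t=1.8546 [y] (4,4)
    t=2.6917 [x] (3,4)
    t=3.7270 [x] (2,4)
    t=4.7623 [x] (1,4)
    t=5.7183 [y] (1,5) — stop
  → r_2 = 5.7183
beam 3: φ=45°, α=255°
  cosα=-0.2588 sinα=-0.9659 | (6,3) | tMaxX 2.3182 tMaxY 0.5383 | tΔX 3.8637 tΔY 1.0353
    t=0.5383 [y] (6,2) — stop
  → r_3 = 0.5383
beam 4: φ=135°, α=345°
  cosα=0.9659 sinα=-0.2588 | (6,3) | tMaxX 0.4141 tMaxY 2.0091 | tΔX 1.0353 tΔY 3.8637
    t=0.4141 [x] (7,3)
    t=1.4494 [x] (8,3)
    t=2.0091 [y] (8,2)
    t=2.4847 [x] (9,2) — stop
  → r_4 = 2.4847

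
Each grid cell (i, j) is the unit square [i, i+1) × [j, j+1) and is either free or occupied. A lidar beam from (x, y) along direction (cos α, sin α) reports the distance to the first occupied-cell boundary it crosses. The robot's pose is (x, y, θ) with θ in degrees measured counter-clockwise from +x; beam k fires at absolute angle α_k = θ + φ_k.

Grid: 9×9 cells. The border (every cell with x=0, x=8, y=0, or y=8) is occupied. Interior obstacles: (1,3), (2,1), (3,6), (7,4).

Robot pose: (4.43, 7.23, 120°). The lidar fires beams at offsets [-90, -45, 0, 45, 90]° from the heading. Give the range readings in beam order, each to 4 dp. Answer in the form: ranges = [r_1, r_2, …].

beam 1: φ=-90°, α=30°
  direction (0.8660, 0.5000); cell (4,7); t to first gridline: x 0.6582, y 1.5400 (then +1.1547 / +2.0000)
    (5,7) via x @ 0.6582
    (5,8) via y @ 1.5400  # hit
  → r_1 = 1.5400
beam 2: φ=-45°, α=75°
  direction (0.2588, 0.9659); cell (4,7); t to first gridline: x 2.2023, y 0.7972 (then +3.8637 / +1.0353)
    (4,8) via y @ 0.7972  # hit
  → r_2 = 0.7972
beam 3: φ=0°, α=120°
  direction (-0.5000, 0.8660); cell (4,7); t to first gridline: x 0.8600, y 0.8891 (then +2.0000 / +1.1547)
    (3,7) via x @ 0.8600
    (3,8) via y @ 0.8891  # hit
  → r_3 = 0.8891
beam 4: φ=45°, α=165°
  direction (-0.9659, 0.2588); cell (4,7); t to first gridline: x 0.4452, y 2.9751 (then +1.0353 / +3.8637)
    (3,7) via x @ 0.4452
    (2,7) via x @ 1.4804
    (1,7) via x @ 2.5157
    (1,8) via y @ 2.9751  # hit
  → r_4 = 2.9751
beam 5: φ=90°, α=210°
  direction (-0.8660, -0.5000); cell (4,7); t to first gridline: x 0.4965, y 0.4600 (then +1.1547 / +2.0000)
    (4,6) via y @ 0.4600
    (3,6) via x @ 0.4965  # hit
  → r_5 = 0.4965

ranges = [1.5400, 0.7972, 0.8891, 2.9751, 0.4965]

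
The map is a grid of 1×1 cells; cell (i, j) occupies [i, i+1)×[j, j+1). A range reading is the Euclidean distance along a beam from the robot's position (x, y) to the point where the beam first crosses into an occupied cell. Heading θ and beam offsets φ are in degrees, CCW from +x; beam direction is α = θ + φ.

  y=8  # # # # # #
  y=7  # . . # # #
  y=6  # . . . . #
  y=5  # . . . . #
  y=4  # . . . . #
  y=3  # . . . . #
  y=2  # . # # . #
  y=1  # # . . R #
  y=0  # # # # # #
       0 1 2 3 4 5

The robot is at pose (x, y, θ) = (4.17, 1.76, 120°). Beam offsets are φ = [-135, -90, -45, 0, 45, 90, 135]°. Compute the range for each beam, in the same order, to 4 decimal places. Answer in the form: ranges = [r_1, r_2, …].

beam 1: φ=-135°, α=345°
  d=(0.9659,-0.2588)  start (4,1)  tX=0.8593 tY=2.9364  stride 1/|dx|=1.0353 1/|dy|=3.8637
    cross x-line → (5,1), t=0.8593 (wall)
  → r_1 = 0.8593
beam 2: φ=-90°, α=30°
  d=(0.8660,0.5000)  start (4,1)  tX=0.9584 tY=0.4800  stride 1/|dx|=1.1547 1/|dy|=2.0000
    cross y-line → (4,2), t=0.4800
    cross x-line → (5,2), t=0.9584 (wall)
  → r_2 = 0.9584
beam 3: φ=-45°, α=75°
  d=(0.2588,0.9659)  start (4,1)  tX=3.2069 tY=0.2485  stride 1/|dx|=3.8637 1/|dy|=1.0353
    cross y-line → (4,2), t=0.2485
    cross y-line → (4,3), t=1.2837
    cross y-line → (4,4), t=2.3190
    cross x-line → (5,4), t=3.2069 (wall)
  → r_3 = 3.2069
beam 4: φ=0°, α=120°
  d=(-0.5000,0.8660)  start (4,1)  tX=0.3400 tY=0.2771  stride 1/|dx|=2.0000 1/|dy|=1.1547
    cross y-line → (4,2), t=0.2771
    cross x-line → (3,2), t=0.3400 (wall)
  → r_4 = 0.3400
beam 5: φ=45°, α=165°
  d=(-0.9659,0.2588)  start (4,1)  tX=0.1760 tY=0.9273  stride 1/|dx|=1.0353 1/|dy|=3.8637
    cross x-line → (3,1), t=0.1760
    cross y-line → (3,2), t=0.9273 (wall)
  → r_5 = 0.9273
beam 6: φ=90°, α=210°
  d=(-0.8660,-0.5000)  start (4,1)  tX=0.1963 tY=1.5200  stride 1/|dx|=1.1547 1/|dy|=2.0000
    cross x-line → (3,1), t=0.1963
    cross x-line → (2,1), t=1.3510
    cross y-line → (2,0), t=1.5200 (wall)
  → r_6 = 1.5200
beam 7: φ=135°, α=255°
  d=(-0.2588,-0.9659)  start (4,1)  tX=0.6568 tY=0.7868  stride 1/|dx|=3.8637 1/|dy|=1.0353
    cross x-line → (3,1), t=0.6568
    cross y-line → (3,0), t=0.7868 (wall)
  → r_7 = 0.7868

ranges = [0.8593, 0.9584, 3.2069, 0.3400, 0.9273, 1.5200, 0.7868]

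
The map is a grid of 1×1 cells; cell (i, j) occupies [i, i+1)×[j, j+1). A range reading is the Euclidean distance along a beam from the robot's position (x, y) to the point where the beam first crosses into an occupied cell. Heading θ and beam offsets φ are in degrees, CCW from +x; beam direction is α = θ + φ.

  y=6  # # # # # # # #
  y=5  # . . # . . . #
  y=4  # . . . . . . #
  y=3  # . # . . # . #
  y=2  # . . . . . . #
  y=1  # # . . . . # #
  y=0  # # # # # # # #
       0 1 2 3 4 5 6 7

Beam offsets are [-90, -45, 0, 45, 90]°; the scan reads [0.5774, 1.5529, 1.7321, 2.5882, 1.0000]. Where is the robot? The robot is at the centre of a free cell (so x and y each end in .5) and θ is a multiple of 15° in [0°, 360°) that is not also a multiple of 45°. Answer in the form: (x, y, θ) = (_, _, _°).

(x, y, θ) = (6.5, 4.5, 120°)

Candidates: 25 free-cell centres × 16 headings = 400 poses. Raycast each; keep the one whose scan matches to 4 dp.
  (3.5, 4.5, 285°): beam 1 = 2.5882 ≠ 0.5774 ✗
  (4.5, 2.5, 60°): beam 1 = 1.7321 ≠ 0.5774 ✗
  (6.5, 3.5, 105°): beam 1 = 0.5176 ≠ 0.5774 ✗
  (1.5, 3.5, 285°): beam 1 = 0.5176 ≠ 0.5774 ✗
  (3.5, 1.5, 15°): beam 1 = 0.5176 ≠ 0.5774 ✗
  …
  (6.5, 4.5, 120°): r_1=0.5774, r_2=1.5529, r_3=1.7321, r_4=2.5882, r_5=1.0000 — all match ✓
Only this pose fits every beam.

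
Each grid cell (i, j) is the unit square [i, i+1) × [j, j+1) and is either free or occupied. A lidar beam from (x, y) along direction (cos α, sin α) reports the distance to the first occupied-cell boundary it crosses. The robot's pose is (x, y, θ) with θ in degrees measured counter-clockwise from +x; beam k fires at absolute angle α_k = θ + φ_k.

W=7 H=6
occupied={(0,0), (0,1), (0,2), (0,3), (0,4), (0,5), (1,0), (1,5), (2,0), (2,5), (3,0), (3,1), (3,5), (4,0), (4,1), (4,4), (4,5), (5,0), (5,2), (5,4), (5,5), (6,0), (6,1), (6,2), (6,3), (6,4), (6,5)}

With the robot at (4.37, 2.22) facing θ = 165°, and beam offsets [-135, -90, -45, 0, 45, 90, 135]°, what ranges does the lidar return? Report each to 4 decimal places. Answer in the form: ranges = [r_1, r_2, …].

beam 1: φ=-135°, α=30°
  dir = (cos 30°, sin 30°) = (0.8660, 0.5000); from cell (4,2)
  next x-line at t=0.7275, next y-line at t=1.5600; Δt_x=1.1547, Δt_y=2.0000
    x: enter (5,2) at t=0.7275 ← occupied
  → r_1 = 0.7275
beam 2: φ=-90°, α=75°
  dir = (cos 75°, sin 75°) = (0.2588, 0.9659); from cell (4,2)
  next x-line at t=2.4341, next y-line at t=0.8075; Δt_x=3.8637, Δt_y=1.0353
    y: enter (4,3) at t=0.8075
    y: enter (4,4) at t=1.8428 ← occupied
  → r_2 = 1.8428
beam 3: φ=-45°, α=120°
  dir = (cos 120°, sin 120°) = (-0.5000, 0.8660); from cell (4,2)
  next x-line at t=0.7400, next y-line at t=0.9007; Δt_x=2.0000, Δt_y=1.1547
    x: enter (3,2) at t=0.7400
    y: enter (3,3) at t=0.9007
    y: enter (3,4) at t=2.0554
    x: enter (2,4) at t=2.7400
    y: enter (2,5) at t=3.2101 ← occupied
  → r_3 = 3.2101
beam 4: φ=0°, α=165°
  dir = (cos 165°, sin 165°) = (-0.9659, 0.2588); from cell (4,2)
  next x-line at t=0.3831, next y-line at t=3.0137; Δt_x=1.0353, Δt_y=3.8637
    x: enter (3,2) at t=0.3831
    x: enter (2,2) at t=1.4183
    x: enter (1,2) at t=2.4536
    y: enter (1,3) at t=3.0137
    x: enter (0,3) at t=3.4889 ← occupied
  → r_4 = 3.4889
beam 5: φ=45°, α=210°
  dir = (cos 210°, sin 210°) = (-0.8660, -0.5000); from cell (4,2)
  next x-line at t=0.4272, next y-line at t=0.4400; Δt_x=1.1547, Δt_y=2.0000
    x: enter (3,2) at t=0.4272
    y: enter (3,1) at t=0.4400 ← occupied
  → r_5 = 0.4400
beam 6: φ=90°, α=255°
  dir = (cos 255°, sin 255°) = (-0.2588, -0.9659); from cell (4,2)
  next x-line at t=1.4296, next y-line at t=0.2278; Δt_x=3.8637, Δt_y=1.0353
    y: enter (4,1) at t=0.2278 ← occupied
  → r_6 = 0.2278
beam 7: φ=135°, α=300°
  dir = (cos 300°, sin 300°) = (0.5000, -0.8660); from cell (4,2)
  next x-line at t=1.2600, next y-line at t=0.2540; Δt_x=2.0000, Δt_y=1.1547
    y: enter (4,1) at t=0.2540 ← occupied
  → r_7 = 0.2540

ranges = [0.7275, 1.8428, 3.2101, 3.4889, 0.4400, 0.2278, 0.2540]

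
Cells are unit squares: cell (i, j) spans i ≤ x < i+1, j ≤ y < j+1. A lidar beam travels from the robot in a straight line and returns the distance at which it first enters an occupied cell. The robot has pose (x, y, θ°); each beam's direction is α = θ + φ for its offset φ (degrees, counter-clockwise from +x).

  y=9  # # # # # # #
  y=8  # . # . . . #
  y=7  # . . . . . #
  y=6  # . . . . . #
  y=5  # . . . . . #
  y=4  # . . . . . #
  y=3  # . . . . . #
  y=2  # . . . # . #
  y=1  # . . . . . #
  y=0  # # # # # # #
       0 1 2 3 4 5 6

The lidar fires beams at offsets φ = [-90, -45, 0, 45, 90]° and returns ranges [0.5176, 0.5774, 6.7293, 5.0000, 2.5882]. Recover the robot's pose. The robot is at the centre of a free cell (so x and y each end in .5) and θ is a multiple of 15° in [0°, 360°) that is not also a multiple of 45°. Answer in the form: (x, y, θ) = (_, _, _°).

(x, y, θ) = (3.5, 2.5, 75°)

Enumerate (i+0.5, j+0.5, θ) over the 38 free cells and 16 admissible headings. For each, cast all 5 beams and compare to the given ranges.
  (2.5, 1.5, 15°): beam 2 = 1.0000 ≠ 0.5774 ✗
  (3.5, 1.5, 195°): beam 1 = 7.7646 ≠ 0.5176 ✗
  (1.5, 5.5, 165°): beam 1 = 2.5882 ≠ 0.5176 ✗
  (2.5, 7.5, 285°): beam 1 = 1.5529 ≠ 0.5176 ✗
  (4.5, 7.5, 300°): beam 1 = 4.0415 ≠ 0.5176 ✗
  …
  (3.5, 2.5, 75°): r_1=0.5176, r_2=0.5774, r_3=6.7293, r_4=5.0000, r_5=2.5882 — all match ✓
Only this pose fits every beam.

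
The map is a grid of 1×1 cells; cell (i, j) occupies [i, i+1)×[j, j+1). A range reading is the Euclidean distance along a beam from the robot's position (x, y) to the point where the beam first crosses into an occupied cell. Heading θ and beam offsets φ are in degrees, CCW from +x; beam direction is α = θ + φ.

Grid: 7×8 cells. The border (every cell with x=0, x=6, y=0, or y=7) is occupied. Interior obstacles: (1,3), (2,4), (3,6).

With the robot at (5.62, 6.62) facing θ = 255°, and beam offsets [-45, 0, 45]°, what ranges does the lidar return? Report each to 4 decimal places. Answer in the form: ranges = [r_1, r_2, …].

beam 1: φ=-45°, α=210°
  d=(-0.8660,-0.5000)  start (5,6)  tX=0.7159 tY=1.2400  stride 1/|dx|=1.1547 1/|dy|=2.0000
    cross x-line → (4,6), t=0.7159
    cross y-line → (4,5), t=1.2400
    cross x-line → (3,5), t=1.8706
    cross x-line → (2,5), t=3.0253
    cross y-line → (2,4), t=3.2400 (wall)
  → r_1 = 3.2400
beam 2: φ=0°, α=255°
  d=(-0.2588,-0.9659)  start (5,6)  tX=2.3955 tY=0.6419  stride 1/|dx|=3.8637 1/|dy|=1.0353
    cross y-line → (5,5), t=0.6419
    cross y-line → (5,4), t=1.6771
    cross x-line → (4,4), t=2.3955
    cross y-line → (4,3), t=2.7124
    cross y-line → (4,2), t=3.7477
    cross y-line → (4,1), t=4.7830
    cross y-line → (4,0), t=5.8183 (wall)
  → r_2 = 5.8183
beam 3: φ=45°, α=300°
  d=(0.5000,-0.8660)  start (5,6)  tX=0.7600 tY=0.7159  stride 1/|dx|=2.0000 1/|dy|=1.1547
    cross y-line → (5,5), t=0.7159
    cross x-line → (6,5), t=0.7600 (wall)
  → r_3 = 0.7600

ranges = [3.2400, 5.8183, 0.7600]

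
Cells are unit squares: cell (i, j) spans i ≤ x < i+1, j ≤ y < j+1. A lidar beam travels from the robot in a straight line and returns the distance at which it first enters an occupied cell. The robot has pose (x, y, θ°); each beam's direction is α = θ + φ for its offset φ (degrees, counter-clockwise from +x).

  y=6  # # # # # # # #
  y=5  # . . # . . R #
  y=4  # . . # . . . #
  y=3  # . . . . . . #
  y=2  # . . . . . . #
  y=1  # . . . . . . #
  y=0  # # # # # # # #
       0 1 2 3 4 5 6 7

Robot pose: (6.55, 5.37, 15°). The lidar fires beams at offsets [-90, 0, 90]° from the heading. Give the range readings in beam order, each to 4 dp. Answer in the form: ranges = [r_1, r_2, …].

ranges = [1.7387, 0.4659, 0.6522]

beam 1: φ=-90°, α=285°
  d=(0.2588,-0.9659)  start (6,5)  tX=1.7387 tY=0.3831  stride 1/|dx|=3.8637 1/|dy|=1.0353
    cross y-line → (6,4), t=0.3831
    cross y-line → (6,3), t=1.4183
    cross x-line → (7,3), t=1.7387 (wall)
  → r_1 = 1.7387
beam 2: φ=0°, α=15°
  d=(0.9659,0.2588)  start (6,5)  tX=0.4659 tY=2.4341  stride 1/|dx|=1.0353 1/|dy|=3.8637
    cross x-line → (7,5), t=0.4659 (wall)
  → r_2 = 0.4659
beam 3: φ=90°, α=105°
  d=(-0.2588,0.9659)  start (6,5)  tX=2.1250 tY=0.6522  stride 1/|dx|=3.8637 1/|dy|=1.0353
    cross y-line → (6,6), t=0.6522 (wall)
  → r_3 = 0.6522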